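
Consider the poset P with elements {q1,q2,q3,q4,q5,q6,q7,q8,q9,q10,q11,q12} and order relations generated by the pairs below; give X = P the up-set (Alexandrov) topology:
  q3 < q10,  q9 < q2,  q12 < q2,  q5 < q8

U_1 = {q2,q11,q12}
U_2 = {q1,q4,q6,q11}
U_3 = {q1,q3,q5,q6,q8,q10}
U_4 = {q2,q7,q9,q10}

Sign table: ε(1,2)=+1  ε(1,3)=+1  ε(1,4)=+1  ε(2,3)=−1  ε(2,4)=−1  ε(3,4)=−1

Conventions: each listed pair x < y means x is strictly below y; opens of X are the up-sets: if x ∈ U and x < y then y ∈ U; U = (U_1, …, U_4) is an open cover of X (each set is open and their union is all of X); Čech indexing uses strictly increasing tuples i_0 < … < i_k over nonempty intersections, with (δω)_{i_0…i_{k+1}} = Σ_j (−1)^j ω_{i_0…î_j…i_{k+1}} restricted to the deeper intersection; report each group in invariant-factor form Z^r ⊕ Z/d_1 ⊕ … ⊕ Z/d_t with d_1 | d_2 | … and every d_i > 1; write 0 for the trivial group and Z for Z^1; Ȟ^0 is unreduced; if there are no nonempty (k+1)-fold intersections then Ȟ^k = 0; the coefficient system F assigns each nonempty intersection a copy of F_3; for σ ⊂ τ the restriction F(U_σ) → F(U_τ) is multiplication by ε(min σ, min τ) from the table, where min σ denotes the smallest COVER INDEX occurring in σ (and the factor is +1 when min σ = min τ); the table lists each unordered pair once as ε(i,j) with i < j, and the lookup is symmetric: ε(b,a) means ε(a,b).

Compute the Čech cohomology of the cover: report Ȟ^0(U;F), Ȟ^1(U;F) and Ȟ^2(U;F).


Ȟ^0(U;F) ≅ Z/3,  Ȟ^1(U;F) ≅ Z/3,  Ȟ^2(U;F) ≅ 0

nerve simplices:
  U12={q11} U14={q2} U23={q1,q6} U34={q10}
C dims 4,4; δ0: rk_F3 3
degree 0: 4−3−0 = 1 → Ȟ^0 ≅ Z/3
degree 1: 4−0−3 = 1 → Ȟ^1 ≅ Z/3
degree 2: 0−0−0 = 0 → Ȟ^2 ≅ 0


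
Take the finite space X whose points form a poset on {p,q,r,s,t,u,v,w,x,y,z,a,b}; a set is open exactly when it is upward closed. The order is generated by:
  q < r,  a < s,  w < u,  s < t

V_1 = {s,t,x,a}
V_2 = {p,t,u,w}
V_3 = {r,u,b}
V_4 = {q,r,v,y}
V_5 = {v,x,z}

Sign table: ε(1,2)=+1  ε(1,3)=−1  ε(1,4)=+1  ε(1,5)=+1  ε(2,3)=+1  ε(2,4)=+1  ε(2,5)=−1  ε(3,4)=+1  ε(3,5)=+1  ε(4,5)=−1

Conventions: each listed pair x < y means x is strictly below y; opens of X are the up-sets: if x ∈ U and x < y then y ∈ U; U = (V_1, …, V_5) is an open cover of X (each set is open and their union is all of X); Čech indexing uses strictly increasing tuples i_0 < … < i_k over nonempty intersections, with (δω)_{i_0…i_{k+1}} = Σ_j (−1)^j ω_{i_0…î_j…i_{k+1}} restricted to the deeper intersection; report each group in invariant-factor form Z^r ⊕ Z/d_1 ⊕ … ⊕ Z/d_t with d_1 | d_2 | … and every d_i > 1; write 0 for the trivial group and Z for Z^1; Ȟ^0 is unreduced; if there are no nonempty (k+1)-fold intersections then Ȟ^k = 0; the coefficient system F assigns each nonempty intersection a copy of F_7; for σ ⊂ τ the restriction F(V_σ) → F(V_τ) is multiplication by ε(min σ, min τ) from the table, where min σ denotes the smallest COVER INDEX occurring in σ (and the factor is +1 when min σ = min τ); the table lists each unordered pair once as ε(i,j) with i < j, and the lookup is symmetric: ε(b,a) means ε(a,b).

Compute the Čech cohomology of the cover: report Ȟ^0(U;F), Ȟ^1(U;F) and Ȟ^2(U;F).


Ȟ^0 = 0,  Ȟ^1 = 0,  Ȟ^2 = 0

nonempty overlaps:
  V12={t} V15={x} V23={u} V34={r} V45={v}
C dims 5,5; δ0: rk_F7 5
degree 0: 5−5−0 = 0 → Ȟ^0 ≅ 0
degree 1: 5−0−5 = 0 → Ȟ^1 ≅ 0
degree 2: 0−0−0 = 0 → Ȟ^2 ≅ 0


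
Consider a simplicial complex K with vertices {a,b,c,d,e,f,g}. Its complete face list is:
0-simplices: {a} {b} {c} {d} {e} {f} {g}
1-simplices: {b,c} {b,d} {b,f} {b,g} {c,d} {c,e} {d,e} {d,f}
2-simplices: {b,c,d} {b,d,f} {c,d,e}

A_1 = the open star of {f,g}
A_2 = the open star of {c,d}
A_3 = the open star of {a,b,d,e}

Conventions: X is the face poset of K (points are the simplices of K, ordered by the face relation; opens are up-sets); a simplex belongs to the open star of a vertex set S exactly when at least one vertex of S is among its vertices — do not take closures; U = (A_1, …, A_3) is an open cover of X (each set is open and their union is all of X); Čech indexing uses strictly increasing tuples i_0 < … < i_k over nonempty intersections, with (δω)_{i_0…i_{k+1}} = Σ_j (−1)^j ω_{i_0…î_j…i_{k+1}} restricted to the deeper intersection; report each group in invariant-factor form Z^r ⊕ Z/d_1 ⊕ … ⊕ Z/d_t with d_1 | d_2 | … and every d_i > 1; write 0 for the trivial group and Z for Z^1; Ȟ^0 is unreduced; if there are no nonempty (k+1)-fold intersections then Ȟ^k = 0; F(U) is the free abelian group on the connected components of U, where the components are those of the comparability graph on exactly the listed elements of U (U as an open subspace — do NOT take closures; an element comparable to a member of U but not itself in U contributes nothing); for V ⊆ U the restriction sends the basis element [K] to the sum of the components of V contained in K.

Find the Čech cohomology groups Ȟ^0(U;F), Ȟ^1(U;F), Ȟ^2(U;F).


Ȟ^0 = Z^2, Ȟ^1 = 0, Ȟ^2 = 0

cover nerve:
  A1={{f},{g},{b,f},{b,g},{d,f},{b,d,f}} A2={{c},{d},{b,c},{b,d},{c,d},{c,e},{d,e},{d,f},{b,c,d},{b,d,f},{c,d,e}} A3={{a},{b},{d},{e},{b,c},{b,d},{b,f},{b,g},{c,d},{c,e},{d,e},{d,f},{b,c,d},{b,d,f},{c,d,e}}
  A12={{d,f},{b,d,f}} A13={{b,f},{b,g},{d,f},{b,d,f}} A23={{d},{b,c},{b,d},{c,d},{c,e},{d,e},{d,f},{b,c,d},{b,d,f},{c,d,e}}
  A123={{d,f},{b,d,f}}
components per intersection:
  A1: {{f},{b,f},{d,f},{b,d,f}} {{g},{b,g}}
  A2: {{c},{d},{b,c},{b,d},{c,d},{c,e},{d,e},{d,f},{b,c,d},{b,d,f},{c,d,e}}
  A3: {{a}} {{b},{d},{e},{b,c},{b,d},{b,f},{b,g},{c,d},{c,e},{d,e},{d,f},{b,c,d},{b,d,f},{c,d,e}}
  A12: {{d,f},{b,d,f}}
  A13: {{b,f},{d,f},{b,d,f}} {{b,g}}
  A23: {{d},{b,c},{b,d},{c,d},{c,e},{d,e},{d,f},{b,c,d},{b,d,f},{c,d,e}}
  A123: {{d,f},{b,d,f}}
C dims 5,4,1; δ0: rk 3, SNF 1^3; δ1: rk 1, SNF 1^1
Ȟ^0: (5−3)−0=2 ⇒ Z^2
Ȟ^1: (4−1)−3=0 ⇒ 0
Ȟ^2: (1−0)−1=0 ⇒ 0


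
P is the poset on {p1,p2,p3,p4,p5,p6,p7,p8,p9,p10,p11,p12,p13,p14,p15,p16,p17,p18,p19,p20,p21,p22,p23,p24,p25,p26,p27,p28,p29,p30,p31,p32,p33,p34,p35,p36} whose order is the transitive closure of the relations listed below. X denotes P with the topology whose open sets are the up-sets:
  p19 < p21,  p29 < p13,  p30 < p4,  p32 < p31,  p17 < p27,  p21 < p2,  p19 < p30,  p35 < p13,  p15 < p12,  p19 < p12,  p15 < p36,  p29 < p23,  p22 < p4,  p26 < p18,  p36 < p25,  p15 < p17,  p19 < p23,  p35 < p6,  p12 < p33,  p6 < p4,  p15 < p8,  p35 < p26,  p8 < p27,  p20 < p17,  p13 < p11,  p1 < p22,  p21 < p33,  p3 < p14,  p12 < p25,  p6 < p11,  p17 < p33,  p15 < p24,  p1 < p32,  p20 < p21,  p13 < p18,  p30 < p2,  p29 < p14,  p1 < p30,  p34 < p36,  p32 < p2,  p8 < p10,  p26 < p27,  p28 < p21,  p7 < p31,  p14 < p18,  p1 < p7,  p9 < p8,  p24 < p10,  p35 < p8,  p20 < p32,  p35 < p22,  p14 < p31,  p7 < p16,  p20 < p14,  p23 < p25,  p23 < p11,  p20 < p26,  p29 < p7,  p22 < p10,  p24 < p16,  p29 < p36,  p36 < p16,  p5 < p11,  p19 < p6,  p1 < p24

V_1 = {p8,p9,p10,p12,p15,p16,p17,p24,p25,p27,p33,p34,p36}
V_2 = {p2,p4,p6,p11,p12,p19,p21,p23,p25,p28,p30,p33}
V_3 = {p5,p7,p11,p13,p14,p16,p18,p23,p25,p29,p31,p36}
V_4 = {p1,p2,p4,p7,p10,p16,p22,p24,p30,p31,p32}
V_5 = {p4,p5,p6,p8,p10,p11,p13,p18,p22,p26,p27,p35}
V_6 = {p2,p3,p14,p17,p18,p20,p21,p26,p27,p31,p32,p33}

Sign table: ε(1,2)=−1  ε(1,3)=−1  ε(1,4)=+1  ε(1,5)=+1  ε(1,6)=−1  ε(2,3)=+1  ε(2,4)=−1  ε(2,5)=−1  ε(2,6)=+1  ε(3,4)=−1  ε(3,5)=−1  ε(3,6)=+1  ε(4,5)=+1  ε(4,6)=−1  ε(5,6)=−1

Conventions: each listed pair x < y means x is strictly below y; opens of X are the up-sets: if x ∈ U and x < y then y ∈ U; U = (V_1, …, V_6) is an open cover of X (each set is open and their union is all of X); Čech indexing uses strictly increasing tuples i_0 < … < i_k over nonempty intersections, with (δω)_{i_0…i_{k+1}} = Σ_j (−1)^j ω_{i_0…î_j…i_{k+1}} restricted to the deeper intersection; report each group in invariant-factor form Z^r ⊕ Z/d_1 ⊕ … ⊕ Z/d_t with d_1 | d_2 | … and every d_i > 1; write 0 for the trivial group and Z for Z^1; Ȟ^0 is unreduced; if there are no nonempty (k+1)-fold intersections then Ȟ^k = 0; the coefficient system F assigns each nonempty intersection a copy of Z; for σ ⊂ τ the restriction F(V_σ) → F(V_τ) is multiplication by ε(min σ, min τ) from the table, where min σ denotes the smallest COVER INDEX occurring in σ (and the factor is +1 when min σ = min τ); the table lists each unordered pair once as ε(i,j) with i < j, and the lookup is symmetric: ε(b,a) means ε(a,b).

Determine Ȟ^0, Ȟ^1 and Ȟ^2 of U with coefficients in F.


Ȟ^0(U;F) ≅ Z, Ȟ^1(U;F) ≅ 0 and Ȟ^2(U;F) ≅ Z/2

intersection data:
  V12={p12,p25,p33} V13={p16,p25,p36} V14={p10,p16,p24} V15={p8,p10,p27} V16={p17,p27,p33} V23={p11,p23,p25} V24={p2,p4,p30} V25={p4,p6,p11} V26={p2,p21,p33} V34={p7,p16,p31} V35={p5,p11,p13,p18} V36={p14,p18,p31} V45={p4,p10,p22} V46={p2,p31,p32} V56={p18,p26,p27}
  V123={p25} V126={p33} V134={p16} V145={p10} V156={p27} V235={p11} V245={p4} V246={p2} V346={p31} V356={p18}
C dims 6,15,10; δ0: rk 5, SNF 1^5; δ1: rk 10, SNF 1^9·2
Ȟ^0 = (6 − 5) − 0 = 1, so Ȟ^0 ≅ Z
Ȟ^1 = (15 − 10) − 5 = 0, so Ȟ^1 ≅ 0
Ȟ^2 = (10 − 0) − 10 = 0 plus torsion [2], so Ȟ^2 ≅ Z/2


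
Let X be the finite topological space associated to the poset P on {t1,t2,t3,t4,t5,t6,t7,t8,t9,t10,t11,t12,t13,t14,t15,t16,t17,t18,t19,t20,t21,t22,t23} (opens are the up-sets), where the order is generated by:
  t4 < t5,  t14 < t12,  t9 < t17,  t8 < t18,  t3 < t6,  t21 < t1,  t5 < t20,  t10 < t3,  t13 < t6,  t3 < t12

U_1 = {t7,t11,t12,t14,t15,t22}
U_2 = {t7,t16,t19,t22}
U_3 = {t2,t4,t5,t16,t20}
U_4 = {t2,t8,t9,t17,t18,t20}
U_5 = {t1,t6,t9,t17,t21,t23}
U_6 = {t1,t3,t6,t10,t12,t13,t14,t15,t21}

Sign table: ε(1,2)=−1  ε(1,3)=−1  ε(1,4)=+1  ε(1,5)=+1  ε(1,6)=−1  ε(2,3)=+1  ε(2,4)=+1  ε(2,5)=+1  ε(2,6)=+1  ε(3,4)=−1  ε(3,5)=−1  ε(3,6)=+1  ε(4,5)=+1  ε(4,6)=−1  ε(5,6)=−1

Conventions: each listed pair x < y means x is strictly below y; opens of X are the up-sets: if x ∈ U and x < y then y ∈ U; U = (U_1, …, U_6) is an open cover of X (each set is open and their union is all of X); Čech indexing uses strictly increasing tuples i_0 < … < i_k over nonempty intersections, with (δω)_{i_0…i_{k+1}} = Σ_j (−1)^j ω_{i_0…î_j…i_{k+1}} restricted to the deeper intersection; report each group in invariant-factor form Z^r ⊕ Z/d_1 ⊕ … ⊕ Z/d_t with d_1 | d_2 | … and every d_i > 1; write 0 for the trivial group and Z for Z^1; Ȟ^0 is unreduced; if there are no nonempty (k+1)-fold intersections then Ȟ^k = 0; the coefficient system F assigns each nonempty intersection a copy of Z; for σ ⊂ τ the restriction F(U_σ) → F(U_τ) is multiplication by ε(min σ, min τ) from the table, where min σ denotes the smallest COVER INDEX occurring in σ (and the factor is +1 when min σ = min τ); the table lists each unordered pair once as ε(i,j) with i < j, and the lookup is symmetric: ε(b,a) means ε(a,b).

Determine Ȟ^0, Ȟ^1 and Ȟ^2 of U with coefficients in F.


nerve simplices:
  U12={t7,t22} U16={t12,t14,t15} U23={t16} U34={t2,t20} U45={t9,t17} U56={t1,t6,t21}
C dims 6,6; δ0: rk 5, SNF 1^5
degree 0: 6−5−0 = 1 → Ȟ^0 ≅ Z
degree 1: 6−0−5 = 1 → Ȟ^1 ≅ Z
degree 2: 0−0−0 = 0 → Ȟ^2 ≅ 0

Ȟ^0(U;F) ≅ Z, Ȟ^1(U;F) ≅ Z and Ȟ^2(U;F) ≅ 0


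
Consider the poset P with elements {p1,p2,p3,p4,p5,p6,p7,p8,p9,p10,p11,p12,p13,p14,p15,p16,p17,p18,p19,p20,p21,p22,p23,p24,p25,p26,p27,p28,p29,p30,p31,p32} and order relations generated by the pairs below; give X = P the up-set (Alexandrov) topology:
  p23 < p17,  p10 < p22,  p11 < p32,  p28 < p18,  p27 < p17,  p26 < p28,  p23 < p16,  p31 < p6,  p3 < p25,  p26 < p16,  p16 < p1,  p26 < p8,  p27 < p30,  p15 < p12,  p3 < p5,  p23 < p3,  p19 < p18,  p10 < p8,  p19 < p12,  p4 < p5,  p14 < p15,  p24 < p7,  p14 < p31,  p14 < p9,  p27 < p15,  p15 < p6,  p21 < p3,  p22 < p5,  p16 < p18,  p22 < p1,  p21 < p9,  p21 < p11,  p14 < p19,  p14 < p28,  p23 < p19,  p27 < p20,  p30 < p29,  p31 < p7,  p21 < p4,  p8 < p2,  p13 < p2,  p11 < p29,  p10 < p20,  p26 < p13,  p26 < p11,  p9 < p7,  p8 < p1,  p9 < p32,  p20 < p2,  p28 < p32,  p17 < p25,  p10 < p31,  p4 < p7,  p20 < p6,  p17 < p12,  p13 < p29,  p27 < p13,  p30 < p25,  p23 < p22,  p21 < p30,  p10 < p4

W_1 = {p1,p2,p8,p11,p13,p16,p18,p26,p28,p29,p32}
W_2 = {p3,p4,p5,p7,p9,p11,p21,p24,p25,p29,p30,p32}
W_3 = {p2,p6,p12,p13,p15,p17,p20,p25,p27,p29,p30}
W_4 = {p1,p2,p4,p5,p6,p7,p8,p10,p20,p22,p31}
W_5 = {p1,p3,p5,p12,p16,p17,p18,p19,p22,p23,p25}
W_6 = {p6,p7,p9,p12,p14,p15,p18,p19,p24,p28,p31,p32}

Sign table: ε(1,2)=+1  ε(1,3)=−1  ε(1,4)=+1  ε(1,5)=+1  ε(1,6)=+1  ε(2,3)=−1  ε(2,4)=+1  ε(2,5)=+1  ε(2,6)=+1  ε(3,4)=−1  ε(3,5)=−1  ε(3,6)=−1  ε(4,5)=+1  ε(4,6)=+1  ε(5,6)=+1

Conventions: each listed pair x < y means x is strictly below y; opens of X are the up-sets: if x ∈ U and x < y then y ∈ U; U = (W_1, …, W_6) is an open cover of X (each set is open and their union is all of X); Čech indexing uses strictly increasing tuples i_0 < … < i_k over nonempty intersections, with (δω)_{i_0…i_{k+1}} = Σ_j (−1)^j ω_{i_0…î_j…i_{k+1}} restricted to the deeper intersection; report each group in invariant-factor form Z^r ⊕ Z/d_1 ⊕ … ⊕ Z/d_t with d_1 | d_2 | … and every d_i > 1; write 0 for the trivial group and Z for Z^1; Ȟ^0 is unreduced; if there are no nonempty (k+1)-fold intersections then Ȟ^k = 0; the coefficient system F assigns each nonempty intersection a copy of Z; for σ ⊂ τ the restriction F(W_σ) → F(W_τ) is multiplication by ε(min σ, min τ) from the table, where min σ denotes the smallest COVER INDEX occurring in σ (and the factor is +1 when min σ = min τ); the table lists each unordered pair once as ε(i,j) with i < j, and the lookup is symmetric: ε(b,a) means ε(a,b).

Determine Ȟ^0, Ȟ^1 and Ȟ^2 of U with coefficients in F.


nerve of the cover:
  W12={p11,p29,p32} W13={p2,p13,p29} W14={p1,p2,p8} W15={p1,p16,p18} W16={p18,p28,p32} W23={p25,p29,p30} W24={p4,p5,p7} W25={p3,p5,p25} W26={p7,p9,p24,p32} W34={p2,p6,p20} W35={p12,p17,p25} W36={p6,p12,p15} W45={p1,p5,p22} W46={p6,p7,p31} W56={p12,p18,p19}
  W123={p29} W126={p32} W134={p2} W145={p1} W156={p18} W235={p25} W245={p5} W246={p7} W346={p6} W356={p12}
C dims 6,15,10; δ0: rk 5, SNF 1^5; δ1: rk 10, SNF 1^9·2
Ȟ^0 = (6 − 5) − 0 = 1, so Ȟ^0 ≅ Z
Ȟ^1 = (15 − 10) − 5 = 0, so Ȟ^1 ≅ 0
Ȟ^2 = (10 − 0) − 10 = 0 plus torsion [2], so Ȟ^2 ≅ Z/2

Ȟ^0(U;F) ≅ Z, Ȟ^1(U;F) ≅ 0 and Ȟ^2(U;F) ≅ Z/2


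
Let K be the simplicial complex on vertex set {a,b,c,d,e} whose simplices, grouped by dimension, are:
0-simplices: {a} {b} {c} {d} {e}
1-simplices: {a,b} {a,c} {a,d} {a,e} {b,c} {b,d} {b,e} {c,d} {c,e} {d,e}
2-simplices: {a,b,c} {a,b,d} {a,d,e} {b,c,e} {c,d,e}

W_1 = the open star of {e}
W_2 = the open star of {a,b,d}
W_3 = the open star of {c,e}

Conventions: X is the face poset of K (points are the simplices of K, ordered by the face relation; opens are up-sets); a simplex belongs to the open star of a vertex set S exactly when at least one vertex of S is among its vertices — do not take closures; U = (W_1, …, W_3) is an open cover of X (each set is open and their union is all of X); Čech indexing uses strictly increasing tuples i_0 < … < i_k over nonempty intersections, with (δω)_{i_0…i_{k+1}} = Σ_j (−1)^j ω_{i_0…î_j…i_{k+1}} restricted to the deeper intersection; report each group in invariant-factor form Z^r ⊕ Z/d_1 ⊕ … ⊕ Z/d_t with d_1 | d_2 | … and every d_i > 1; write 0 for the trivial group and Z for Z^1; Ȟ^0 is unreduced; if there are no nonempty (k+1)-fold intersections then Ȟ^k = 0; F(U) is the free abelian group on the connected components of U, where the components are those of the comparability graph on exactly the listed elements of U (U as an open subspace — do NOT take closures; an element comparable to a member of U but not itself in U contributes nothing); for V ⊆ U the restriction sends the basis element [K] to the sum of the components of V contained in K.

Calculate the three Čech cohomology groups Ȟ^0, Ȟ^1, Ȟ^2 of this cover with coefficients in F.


nerve simplices:
  W1={{e},{a,e},{b,e},{c,e},{d,e},{a,d,e},{b,c,e},{c,d,e}} W2={{a},{b},{d},{a,b},{a,c},{a,d},{a,e},{b,c},{b,d},{b,e},{c,d},{d,e},{a,b,c},{a,b,d},{a,d,e},{b,c,e},{c,d,e}} W3={{c},{e},{a,c},{a,e},{b,c},{b,e},{c,d},{c,e},{d,e},{a,b,c},{a,d,e},{b,c,e},{c,d,e}}
  W12={{a,e},{b,e},{d,e},{a,d,e},{b,c,e},{c,d,e}} W13={{e},{a,e},{b,e},{c,e},{d,e},{a,d,e},{b,c,e},{c,d,e}} W23={{a,c},{a,e},{b,c},{b,e},{c,d},{d,e},{a,b,c},{a,d,e},{b,c,e},{c,d,e}}
  W123={{a,e},{b,e},{d,e},{a,d,e},{b,c,e},{c,d,e}}
components per intersection:
  W1: {{e},{a,e},{b,e},{c,e},{d,e},{a,d,e},{b,c,e},{c,d,e}}
  W2: {{a},{b},{d},{a,b},{a,c},{a,d},{a,e},{b,c},{b,d},{b,e},{c,d},{d,e},{a,b,c},{a,b,d},{a,d,e},{b,c,e},{c,d,e}}
  W3: {{c},{e},{a,c},{a,e},{b,c},{b,e},{c,d},{c,e},{d,e},{a,b,c},{a,d,e},{b,c,e},{c,d,e}}
  W12: {{a,e},{d,e},{a,d,e},{c,d,e}} {{b,e},{b,c,e}}
  W13: {{e},{a,e},{b,e},{c,e},{d,e},{a,d,e},{b,c,e},{c,d,e}}
  W23: {{a,c},{b,c},{b,e},{a,b,c},{b,c,e}} {{a,e},{c,d},{d,e},{a,d,e},{c,d,e}}
  W123: {{a,e},{d,e},{a,d,e},{c,d,e}} {{b,e},{b,c,e}}
C dims 3,5,2; δ0: rk 2, SNF 1^2; δ1: rk 2, SNF 1^2
degree 0: 3−2−0 = 1 → Ȟ^0 ≅ Z
degree 1: 5−2−2 = 1 → Ȟ^1 ≅ Z
degree 2: 2−0−2 = 0 → Ȟ^2 ≅ 0

Ȟ^0 = Z, Ȟ^1 = Z and Ȟ^2 = 0


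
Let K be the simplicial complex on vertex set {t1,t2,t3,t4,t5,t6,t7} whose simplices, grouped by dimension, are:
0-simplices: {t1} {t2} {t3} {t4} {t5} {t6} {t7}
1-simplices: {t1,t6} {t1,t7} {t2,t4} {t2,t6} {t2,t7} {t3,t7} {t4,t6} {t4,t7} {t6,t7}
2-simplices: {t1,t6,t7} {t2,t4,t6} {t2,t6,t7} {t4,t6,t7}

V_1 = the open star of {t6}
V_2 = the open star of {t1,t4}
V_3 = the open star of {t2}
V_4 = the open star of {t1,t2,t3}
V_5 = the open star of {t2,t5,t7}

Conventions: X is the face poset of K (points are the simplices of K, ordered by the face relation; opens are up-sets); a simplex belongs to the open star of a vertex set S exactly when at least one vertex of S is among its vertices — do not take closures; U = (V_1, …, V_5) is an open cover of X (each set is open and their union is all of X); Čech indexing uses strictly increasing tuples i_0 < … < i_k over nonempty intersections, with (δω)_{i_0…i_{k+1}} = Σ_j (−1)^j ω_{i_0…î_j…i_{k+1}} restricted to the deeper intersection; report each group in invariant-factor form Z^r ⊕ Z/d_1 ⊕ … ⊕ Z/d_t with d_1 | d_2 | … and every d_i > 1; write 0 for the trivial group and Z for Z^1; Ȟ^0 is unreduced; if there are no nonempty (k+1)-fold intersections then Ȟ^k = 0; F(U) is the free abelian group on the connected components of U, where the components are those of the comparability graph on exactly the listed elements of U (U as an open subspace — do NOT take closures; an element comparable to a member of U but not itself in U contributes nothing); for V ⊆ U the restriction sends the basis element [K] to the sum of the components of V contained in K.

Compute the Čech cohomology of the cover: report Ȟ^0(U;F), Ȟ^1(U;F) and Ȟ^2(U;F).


Ȟ^0 = Z^2, Ȟ^1 = 0, Ȟ^2 = 0

cover nerve:
  V1={{t6},{t1,t6},{t2,t6},{t4,t6},{t6,t7},{t1,t6,t7},{t2,t4,t6},{t2,t6,t7},{t4,t6,t7}} V2={{t1},{t4},{t1,t6},{t1,t7},{t2,t4},{t4,t6},{t4,t7},{t1,t6,t7},{t2,t4,t6},{t4,t6,t7}} V3={{t2},{t2,t4},{t2,t6},{t2,t7},{t2,t4,t6},{t2,t6,t7}} V4={{t1},{t2},{t3},{t1,t6},{t1,t7},{t2,t4},{t2,t6},{t2,t7},{t3,t7},{t1,t6,t7},{t2,t4,t6},{t2,t6,t7}} V5={{t2},{t5},{t7},{t1,t7},{t2,t4},{t2,t6},{t2,t7},{t3,t7},{t4,t7},{t6,t7},{t1,t6,t7},{t2,t4,t6},{t2,t6,t7},{t4,t6,t7}}
  V12={{t1,t6},{t4,t6},{t1,t6,t7},{t2,t4,t6},{t4,t6,t7}} V13={{t2,t6},{t2,t4,t6},{t2,t6,t7}} V14={{t1,t6},{t2,t6},{t1,t6,t7},{t2,t4,t6},{t2,t6,t7}} V15={{t2,t6},{t6,t7},{t1,t6,t7},{t2,t4,t6},{t2,t6,t7},{t4,t6,t7}} V23={{t2,t4},{t2,t4,t6}} V24={{t1},{t1,t6},{t1,t7},{t2,t4},{t1,t6,t7},{t2,t4,t6}} V25={{t1,t7},{t2,t4},{t4,t7},{t1,t6,t7},{t2,t4,t6},{t4,t6,t7}} V34={{t2},{t2,t4},{t2,t6},{t2,t7},{t2,t4,t6},{t2,t6,t7}} V35={{t2},{t2,t4},{t2,t6},{t2,t7},{t2,t4,t6},{t2,t6,t7}} V45={{t2},{t1,t7},{t2,t4},{t2,t6},{t2,t7},{t3,t7},{t1,t6,t7},{t2,t4,t6},{t2,t6,t7}}
  V123={{t2,t4,t6}} V124={{t1,t6},{t1,t6,t7},{t2,t4,t6}} V125={{t1,t6,t7},{t2,t4,t6},{t4,t6,t7}} V134={{t2,t6},{t2,t4,t6},{t2,t6,t7}} V135={{t2,t6},{t2,t4,t6},{t2,t6,t7}} V145={{t2,t6},{t1,t6,t7},{t2,t4,t6},{t2,t6,t7}} V234={{t2,t4},{t2,t4,t6}} V235={{t2,t4},{t2,t4,t6}} V245={{t1,t7},{t2,t4},{t1,t6,t7},{t2,t4,t6}} V345={{t2},{t2,t4},{t2,t6},{t2,t7},{t2,t4,t6},{t2,t6,t7}}
  V1234={{t2,t4,t6}} V1235={{t2,t4,t6}} V1245={{t1,t6,t7},{t2,t4,t6}} V1345={{t2,t6},{t2,t4,t6},{t2,t6,t7}} V2345={{t2,t4},{t2,t4,t6}}
  V12345={{t2,t4,t6}}
components per intersection:
  V1: {{t6},{t1,t6},{t2,t6},{t4,t6},{t6,t7},{t1,t6,t7},{t2,t4,t6},{t2,t6,t7},{t4,t6,t7}}
  V2: {{t1},{t1,t6},{t1,t7},{t1,t6,t7}} {{t4},{t2,t4},{t4,t6},{t4,t7},{t2,t4,t6},{t4,t6,t7}}
  V3: {{t2},{t2,t4},{t2,t6},{t2,t7},{t2,t4,t6},{t2,t6,t7}}
  V4: {{t1},{t1,t6},{t1,t7},{t1,t6,t7}} {{t2},{t2,t4},{t2,t6},{t2,t7},{t2,t4,t6},{t2,t6,t7}} {{t3},{t3,t7}}
  V5: {{t2},{t7},{t1,t7},{t2,t4},{t2,t6},{t2,t7},{t3,t7},{t4,t7},{t6,t7},{t1,t6,t7},{t2,t4,t6},{t2,t6,t7},{t4,t6,t7}} {{t5}}
  V12: {{t1,t6},{t1,t6,t7}} {{t4,t6},{t2,t4,t6},{t4,t6,t7}}
  V13: {{t2,t6},{t2,t4,t6},{t2,t6,t7}}
  V14: {{t1,t6},{t1,t6,t7}} {{t2,t6},{t2,t4,t6},{t2,t6,t7}}
  V15: {{t2,t6},{t6,t7},{t1,t6,t7},{t2,t4,t6},{t2,t6,t7},{t4,t6,t7}}
  V23: {{t2,t4},{t2,t4,t6}}
  V24: {{t1},{t1,t6},{t1,t7},{t1,t6,t7}} {{t2,t4},{t2,t4,t6}}
  V25: {{t1,t7},{t1,t6,t7}} {{t2,t4},{t2,t4,t6}} {{t4,t7},{t4,t6,t7}}
  V34: {{t2},{t2,t4},{t2,t6},{t2,t7},{t2,t4,t6},{t2,t6,t7}}
  V35: {{t2},{t2,t4},{t2,t6},{t2,t7},{t2,t4,t6},{t2,t6,t7}}
  V45: {{t2},{t2,t4},{t2,t6},{t2,t7},{t2,t4,t6},{t2,t6,t7}} {{t1,t7},{t1,t6,t7}} {{t3,t7}}
  V123: {{t2,t4,t6}}
  V124: {{t1,t6},{t1,t6,t7}} {{t2,t4,t6}}
  V125: {{t1,t6,t7}} {{t2,t4,t6}} {{t4,t6,t7}}
  V134: {{t2,t6},{t2,t4,t6},{t2,t6,t7}}
  V135: {{t2,t6},{t2,t4,t6},{t2,t6,t7}}
  V145: {{t2,t6},{t2,t4,t6},{t2,t6,t7}} {{t1,t6,t7}}
  V234: {{t2,t4},{t2,t4,t6}}
  V235: {{t2,t4},{t2,t4,t6}}
  V245: {{t1,t7},{t1,t6,t7}} {{t2,t4},{t2,t4,t6}}
  V345: {{t2},{t2,t4},{t2,t6},{t2,t7},{t2,t4,t6},{t2,t6,t7}}
  V1234: {{t2,t4,t6}}
  V1235: {{t2,t4,t6}}
  V1245: {{t1,t6,t7}} {{t2,t4,t6}}
  V1345: {{t2,t6},{t2,t4,t6},{t2,t6,t7}}
  V2345: {{t2,t4},{t2,t4,t6}}
  V12345: {{t2,t4,t6}}
C dims 9,17,15,6; δ0: rk 7, SNF 1^7; δ1: rk 10, SNF 1^10; δ2: rk 5, SNF 1^5
Ȟ^0: (9−7)−0=2 ⇒ Z^2
Ȟ^1: (17−10)−7=0 ⇒ 0
Ȟ^2: (15−5)−10=0 ⇒ 0


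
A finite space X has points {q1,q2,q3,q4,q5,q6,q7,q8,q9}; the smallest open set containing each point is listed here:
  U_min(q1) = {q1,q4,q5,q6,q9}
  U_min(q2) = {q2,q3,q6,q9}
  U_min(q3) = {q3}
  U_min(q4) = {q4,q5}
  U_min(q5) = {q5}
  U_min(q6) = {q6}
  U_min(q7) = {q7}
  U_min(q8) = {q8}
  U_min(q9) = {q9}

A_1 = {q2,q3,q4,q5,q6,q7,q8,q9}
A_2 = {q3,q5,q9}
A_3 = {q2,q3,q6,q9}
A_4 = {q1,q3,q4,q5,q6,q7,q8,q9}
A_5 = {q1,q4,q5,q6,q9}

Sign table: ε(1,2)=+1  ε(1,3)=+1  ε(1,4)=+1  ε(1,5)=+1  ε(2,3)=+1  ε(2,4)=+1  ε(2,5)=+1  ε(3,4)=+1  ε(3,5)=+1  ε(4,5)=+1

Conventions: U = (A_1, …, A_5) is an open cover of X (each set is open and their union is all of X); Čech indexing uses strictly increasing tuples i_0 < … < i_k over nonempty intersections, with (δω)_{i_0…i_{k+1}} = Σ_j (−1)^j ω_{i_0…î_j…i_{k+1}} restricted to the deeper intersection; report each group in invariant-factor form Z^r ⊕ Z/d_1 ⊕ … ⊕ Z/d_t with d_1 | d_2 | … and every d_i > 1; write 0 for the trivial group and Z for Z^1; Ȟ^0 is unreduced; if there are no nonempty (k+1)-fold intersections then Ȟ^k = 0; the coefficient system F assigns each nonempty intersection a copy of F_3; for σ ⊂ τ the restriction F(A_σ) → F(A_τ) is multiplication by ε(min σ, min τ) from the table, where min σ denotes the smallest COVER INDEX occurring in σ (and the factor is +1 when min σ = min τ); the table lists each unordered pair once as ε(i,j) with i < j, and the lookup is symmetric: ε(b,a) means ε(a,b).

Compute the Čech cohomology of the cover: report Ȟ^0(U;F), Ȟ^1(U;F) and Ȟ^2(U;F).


intersection data:
  A12={q3,q5,q9} A13={q2,q3,q6,q9} A14={q3,q4,q5,q6,q7,q8,q9} A15={q4,q5,q6,q9} A23={q3,q9} A24={q3,q5,q9} A25={q5,q9} A34={q3,q6,q9} A35={q6,q9} A45={q1,q4,q5,q6,q9}
  A123={q3,q9} A124={q3,q5,q9} A125={q5,q9} A134={q3,q6,q9} A135={q6,q9} A145={q4,q5,q6,q9} A234={q3,q9} A235={q9} A245={q5,q9} A345={q6,q9}
  A1234={q3,q9} A1235={q9} A1245={q5,q9} A1345={q6,q9} A2345={q9}
  A12345={q9}
C dims 5,10,10,5; δ0: rk_F3 4; δ1: rk_F3 6; δ2: rk_F3 4
Ȟ^0 = (5 − 4) − 0 = 1, so Ȟ^0 ≅ Z/3
Ȟ^1 = (10 − 6) − 4 = 0, so Ȟ^1 ≅ 0
Ȟ^2 = (10 − 4) − 6 = 0, so Ȟ^2 ≅ 0

Ȟ^0 = Z/3, Ȟ^1 = 0 and Ȟ^2 = 0


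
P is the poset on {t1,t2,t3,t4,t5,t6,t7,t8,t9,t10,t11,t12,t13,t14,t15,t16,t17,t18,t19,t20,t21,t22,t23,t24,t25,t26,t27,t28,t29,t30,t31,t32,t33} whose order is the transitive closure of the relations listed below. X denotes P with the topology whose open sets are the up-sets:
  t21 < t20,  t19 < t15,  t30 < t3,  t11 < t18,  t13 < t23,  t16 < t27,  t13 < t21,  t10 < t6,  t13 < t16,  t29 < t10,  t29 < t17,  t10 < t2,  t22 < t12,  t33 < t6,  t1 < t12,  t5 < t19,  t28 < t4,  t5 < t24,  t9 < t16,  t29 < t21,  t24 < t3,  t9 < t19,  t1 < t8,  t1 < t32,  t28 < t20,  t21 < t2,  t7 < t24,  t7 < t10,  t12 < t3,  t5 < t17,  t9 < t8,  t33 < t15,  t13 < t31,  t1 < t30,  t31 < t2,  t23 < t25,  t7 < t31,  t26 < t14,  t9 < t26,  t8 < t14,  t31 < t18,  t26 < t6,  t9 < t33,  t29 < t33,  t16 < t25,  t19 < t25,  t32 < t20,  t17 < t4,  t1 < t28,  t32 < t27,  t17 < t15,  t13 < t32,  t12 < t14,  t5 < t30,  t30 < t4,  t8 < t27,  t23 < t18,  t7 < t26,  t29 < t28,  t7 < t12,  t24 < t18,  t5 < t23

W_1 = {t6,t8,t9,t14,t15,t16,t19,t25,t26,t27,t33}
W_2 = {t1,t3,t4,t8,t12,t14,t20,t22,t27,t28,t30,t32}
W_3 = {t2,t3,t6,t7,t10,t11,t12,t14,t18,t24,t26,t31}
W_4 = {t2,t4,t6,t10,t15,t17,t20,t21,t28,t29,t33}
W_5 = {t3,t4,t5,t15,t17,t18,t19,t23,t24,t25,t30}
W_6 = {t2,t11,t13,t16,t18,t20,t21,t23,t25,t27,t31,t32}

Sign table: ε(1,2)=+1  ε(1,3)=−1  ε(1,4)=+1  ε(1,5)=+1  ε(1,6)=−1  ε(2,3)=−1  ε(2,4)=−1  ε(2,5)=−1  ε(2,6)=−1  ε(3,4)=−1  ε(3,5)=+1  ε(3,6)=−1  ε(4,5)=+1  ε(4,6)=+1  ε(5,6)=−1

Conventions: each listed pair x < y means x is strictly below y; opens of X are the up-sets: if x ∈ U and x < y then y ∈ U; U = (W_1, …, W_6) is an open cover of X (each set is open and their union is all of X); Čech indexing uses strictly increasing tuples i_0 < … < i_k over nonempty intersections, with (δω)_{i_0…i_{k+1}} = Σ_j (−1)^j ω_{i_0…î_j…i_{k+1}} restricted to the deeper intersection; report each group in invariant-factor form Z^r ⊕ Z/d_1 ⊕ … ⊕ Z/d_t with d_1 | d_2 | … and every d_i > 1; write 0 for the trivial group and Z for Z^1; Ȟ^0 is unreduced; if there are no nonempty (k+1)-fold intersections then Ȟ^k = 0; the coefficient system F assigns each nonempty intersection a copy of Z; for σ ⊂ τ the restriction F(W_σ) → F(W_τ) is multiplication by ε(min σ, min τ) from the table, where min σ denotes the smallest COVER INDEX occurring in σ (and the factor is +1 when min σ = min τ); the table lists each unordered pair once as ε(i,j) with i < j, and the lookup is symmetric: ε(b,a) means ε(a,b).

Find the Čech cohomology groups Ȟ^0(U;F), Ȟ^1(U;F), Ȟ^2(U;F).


Ȟ^0 ≅ 0; Ȟ^1 ≅ Z/2; Ȟ^2 ≅ Z

nonempty overlaps:
  W12={t8,t14,t27} W13={t6,t14,t26} W14={t6,t15,t33} W15={t15,t19,t25} W16={t16,t25,t27} W23={t3,t12,t14} W24={t4,t20,t28} W25={t3,t4,t30} W26={t20,t27,t32} W34={t2,t6,t10} W35={t3,t18,t24} W36={t2,t11,t18,t31} W45={t4,t15,t17} W46={t2,t20,t21} W56={t18,t23,t25}
  W123={t14} W126={t27} W134={t6} W145={t15} W156={t25} W235={t3} W245={t4} W246={t20} W346={t2} W356={t18}
C dims 6,15,10; δ0: rk 6, SNF 1^5·2; δ1: rk 9, SNF 1^9
degree 0: 6−6−0 = 0 → Ȟ^0 ≅ 0
degree 1: 15−9−6 = 0 plus torsion [2] → Ȟ^1 ≅ Z/2
degree 2: 10−0−9 = 1 → Ȟ^2 ≅ Z


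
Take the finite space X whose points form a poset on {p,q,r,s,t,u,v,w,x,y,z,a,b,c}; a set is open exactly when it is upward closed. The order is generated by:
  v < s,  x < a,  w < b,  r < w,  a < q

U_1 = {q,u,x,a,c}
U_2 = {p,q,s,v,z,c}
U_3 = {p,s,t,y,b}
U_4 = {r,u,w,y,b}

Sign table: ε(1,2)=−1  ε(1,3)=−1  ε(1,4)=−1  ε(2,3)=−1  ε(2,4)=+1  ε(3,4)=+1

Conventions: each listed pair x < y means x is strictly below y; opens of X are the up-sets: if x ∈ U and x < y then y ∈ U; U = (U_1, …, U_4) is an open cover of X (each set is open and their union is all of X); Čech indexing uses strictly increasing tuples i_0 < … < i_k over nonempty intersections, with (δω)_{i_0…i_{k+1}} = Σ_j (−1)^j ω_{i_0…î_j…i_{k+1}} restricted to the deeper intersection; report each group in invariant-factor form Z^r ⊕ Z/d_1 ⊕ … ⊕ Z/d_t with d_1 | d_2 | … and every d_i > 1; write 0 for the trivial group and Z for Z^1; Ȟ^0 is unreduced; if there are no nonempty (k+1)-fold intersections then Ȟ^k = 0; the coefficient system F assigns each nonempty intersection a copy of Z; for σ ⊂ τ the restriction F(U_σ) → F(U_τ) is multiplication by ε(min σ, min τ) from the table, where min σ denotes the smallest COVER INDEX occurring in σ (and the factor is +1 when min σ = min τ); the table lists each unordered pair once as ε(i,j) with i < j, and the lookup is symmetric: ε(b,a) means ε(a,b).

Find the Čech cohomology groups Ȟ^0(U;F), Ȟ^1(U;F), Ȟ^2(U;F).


intersection data:
  U12={q,c} U14={u} U23={p,s} U34={y,b}
C dims 4,4; δ0: rk 4, SNF 1^3·2
Ȟ^0 = (4 − 4) − 0 = 0, so Ȟ^0 ≅ 0
Ȟ^1 = (4 − 0) − 4 = 0 plus torsion [2], so Ȟ^1 ≅ Z/2
Ȟ^2 = (0 − 0) − 0 = 0, so Ȟ^2 ≅ 0

Ȟ^0 ≅ 0, Ȟ^1 ≅ Z/2 and Ȟ^2 ≅ 0


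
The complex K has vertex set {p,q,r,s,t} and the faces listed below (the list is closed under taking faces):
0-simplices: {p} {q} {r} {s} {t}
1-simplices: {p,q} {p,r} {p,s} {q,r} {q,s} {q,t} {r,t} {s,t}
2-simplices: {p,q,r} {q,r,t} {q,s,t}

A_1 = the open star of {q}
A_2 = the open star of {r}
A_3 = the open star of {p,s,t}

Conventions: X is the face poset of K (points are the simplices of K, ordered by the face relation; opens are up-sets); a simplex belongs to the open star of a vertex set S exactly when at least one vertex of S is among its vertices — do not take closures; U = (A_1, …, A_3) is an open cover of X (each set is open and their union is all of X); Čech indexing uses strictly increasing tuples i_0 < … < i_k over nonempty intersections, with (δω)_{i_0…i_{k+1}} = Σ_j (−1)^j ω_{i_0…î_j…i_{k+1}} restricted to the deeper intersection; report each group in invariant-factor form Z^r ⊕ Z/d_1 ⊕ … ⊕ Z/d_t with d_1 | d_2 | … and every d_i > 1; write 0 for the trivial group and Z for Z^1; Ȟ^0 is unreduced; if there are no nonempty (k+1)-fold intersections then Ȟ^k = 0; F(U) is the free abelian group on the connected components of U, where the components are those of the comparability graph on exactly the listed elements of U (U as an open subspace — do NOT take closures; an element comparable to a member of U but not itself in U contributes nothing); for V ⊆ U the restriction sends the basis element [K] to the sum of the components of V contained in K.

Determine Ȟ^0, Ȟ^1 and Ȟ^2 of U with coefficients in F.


Ȟ^0 = Z, Ȟ^1 = Z and Ȟ^2 = 0

nonempty overlaps:
  A1={{q},{p,q},{q,r},{q,s},{q,t},{p,q,r},{q,r,t},{q,s,t}} A2={{r},{p,r},{q,r},{r,t},{p,q,r},{q,r,t}} A3={{p},{s},{t},{p,q},{p,r},{p,s},{q,s},{q,t},{r,t},{s,t},{p,q,r},{q,r,t},{q,s,t}}
  A12={{q,r},{p,q,r},{q,r,t}} A13={{p,q},{q,s},{q,t},{p,q,r},{q,r,t},{q,s,t}} A23={{p,r},{r,t},{p,q,r},{q,r,t}}
  A123={{p,q,r},{q,r,t}}
components per intersection:
  A1: {{q},{p,q},{q,r},{q,s},{q,t},{p,q,r},{q,r,t},{q,s,t}}
  A2: {{r},{p,r},{q,r},{r,t},{p,q,r},{q,r,t}}
  A3: {{p},{s},{t},{p,q},{p,r},{p,s},{q,s},{q,t},{r,t},{s,t},{p,q,r},{q,r,t},{q,s,t}}
  A12: {{q,r},{p,q,r},{q,r,t}}
  A13: {{p,q},{p,q,r}} {{q,s},{q,t},{q,r,t},{q,s,t}}
  A23: {{p,r},{p,q,r}} {{r,t},{q,r,t}}
  A123: {{p,q,r}} {{q,r,t}}
C dims 3,5,2; δ0: rk 2, SNF 1^2; δ1: rk 2, SNF 1^2
degree 0: 3−2−0 = 1 → Ȟ^0 ≅ Z
degree 1: 5−2−2 = 1 → Ȟ^1 ≅ Z
degree 2: 2−0−2 = 0 → Ȟ^2 ≅ 0


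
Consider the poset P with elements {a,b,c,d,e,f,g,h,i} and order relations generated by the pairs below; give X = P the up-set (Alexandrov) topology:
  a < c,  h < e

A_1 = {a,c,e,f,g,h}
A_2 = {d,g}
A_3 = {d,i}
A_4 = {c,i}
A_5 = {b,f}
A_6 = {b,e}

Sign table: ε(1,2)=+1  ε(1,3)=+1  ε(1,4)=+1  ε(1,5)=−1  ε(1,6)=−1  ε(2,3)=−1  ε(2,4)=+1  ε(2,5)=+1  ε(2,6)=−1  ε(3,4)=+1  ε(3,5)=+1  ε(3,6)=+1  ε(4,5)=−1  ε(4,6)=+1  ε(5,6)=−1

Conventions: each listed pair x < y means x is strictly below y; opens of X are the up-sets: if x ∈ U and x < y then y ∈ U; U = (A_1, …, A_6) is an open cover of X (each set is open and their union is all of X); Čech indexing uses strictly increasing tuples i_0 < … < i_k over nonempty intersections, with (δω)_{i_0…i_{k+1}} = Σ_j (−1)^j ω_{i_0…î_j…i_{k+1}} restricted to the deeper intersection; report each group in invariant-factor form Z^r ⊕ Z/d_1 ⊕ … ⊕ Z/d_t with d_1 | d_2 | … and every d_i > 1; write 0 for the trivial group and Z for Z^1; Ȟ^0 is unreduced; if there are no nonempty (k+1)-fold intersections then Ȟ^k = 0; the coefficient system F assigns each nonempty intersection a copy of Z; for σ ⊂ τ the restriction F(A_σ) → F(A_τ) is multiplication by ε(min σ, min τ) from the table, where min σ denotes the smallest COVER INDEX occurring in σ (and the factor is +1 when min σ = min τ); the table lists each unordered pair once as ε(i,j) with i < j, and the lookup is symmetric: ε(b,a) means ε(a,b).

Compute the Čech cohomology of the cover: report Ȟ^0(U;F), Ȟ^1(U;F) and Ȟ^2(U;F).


nerve of the cover:
  A12={g} A14={c} A15={f} A16={e} A23={d} A34={i} A56={b}
C dims 6,7; δ0: rk 6, SNF 1^5·2
Ȟ^0 = (6 − 6) − 0 = 0, so Ȟ^0 ≅ 0
Ȟ^1 = (7 − 0) − 6 = 1 plus torsion [2], so Ȟ^1 ≅ Z ⊕ Z/2
Ȟ^2 = (0 − 0) − 0 = 0, so Ȟ^2 ≅ 0

Ȟ^0(U;F) ≅ 0,  Ȟ^1(U;F) ≅ Z ⊕ Z/2,  Ȟ^2(U;F) ≅ 0


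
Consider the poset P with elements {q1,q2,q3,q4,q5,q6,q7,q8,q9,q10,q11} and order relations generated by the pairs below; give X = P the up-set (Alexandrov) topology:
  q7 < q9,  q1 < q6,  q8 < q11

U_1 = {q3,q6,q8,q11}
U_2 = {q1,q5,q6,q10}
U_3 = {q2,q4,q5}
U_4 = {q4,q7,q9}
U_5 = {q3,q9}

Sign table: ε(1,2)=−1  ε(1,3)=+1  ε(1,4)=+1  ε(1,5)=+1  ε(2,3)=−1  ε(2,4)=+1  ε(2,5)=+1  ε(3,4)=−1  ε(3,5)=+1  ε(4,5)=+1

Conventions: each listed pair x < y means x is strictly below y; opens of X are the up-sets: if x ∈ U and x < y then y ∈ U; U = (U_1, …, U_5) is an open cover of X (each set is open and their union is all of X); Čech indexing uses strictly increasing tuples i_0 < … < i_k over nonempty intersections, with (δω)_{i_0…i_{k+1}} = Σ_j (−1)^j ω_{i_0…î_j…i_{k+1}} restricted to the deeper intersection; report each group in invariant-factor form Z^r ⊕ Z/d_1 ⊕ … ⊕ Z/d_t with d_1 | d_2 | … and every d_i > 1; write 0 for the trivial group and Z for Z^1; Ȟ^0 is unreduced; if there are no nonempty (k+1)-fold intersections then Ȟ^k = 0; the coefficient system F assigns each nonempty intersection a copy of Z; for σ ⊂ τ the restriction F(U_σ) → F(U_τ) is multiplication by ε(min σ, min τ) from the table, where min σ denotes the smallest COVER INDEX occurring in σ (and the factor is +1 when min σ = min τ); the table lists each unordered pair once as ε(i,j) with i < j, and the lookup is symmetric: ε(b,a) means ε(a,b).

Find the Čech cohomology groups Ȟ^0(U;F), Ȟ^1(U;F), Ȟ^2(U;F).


nonempty overlaps:
  U12={q6} U15={q3} U23={q5} U34={q4} U45={q9}
C dims 5,5; δ0: rk 5, SNF 1^4·2
degree 0: 5−5−0 = 0 → Ȟ^0 ≅ 0
degree 1: 5−0−5 = 0 plus torsion [2] → Ȟ^1 ≅ Z/2
degree 2: 0−0−0 = 0 → Ȟ^2 ≅ 0

Ȟ^0 ≅ 0, Ȟ^1 ≅ Z/2 and Ȟ^2 ≅ 0


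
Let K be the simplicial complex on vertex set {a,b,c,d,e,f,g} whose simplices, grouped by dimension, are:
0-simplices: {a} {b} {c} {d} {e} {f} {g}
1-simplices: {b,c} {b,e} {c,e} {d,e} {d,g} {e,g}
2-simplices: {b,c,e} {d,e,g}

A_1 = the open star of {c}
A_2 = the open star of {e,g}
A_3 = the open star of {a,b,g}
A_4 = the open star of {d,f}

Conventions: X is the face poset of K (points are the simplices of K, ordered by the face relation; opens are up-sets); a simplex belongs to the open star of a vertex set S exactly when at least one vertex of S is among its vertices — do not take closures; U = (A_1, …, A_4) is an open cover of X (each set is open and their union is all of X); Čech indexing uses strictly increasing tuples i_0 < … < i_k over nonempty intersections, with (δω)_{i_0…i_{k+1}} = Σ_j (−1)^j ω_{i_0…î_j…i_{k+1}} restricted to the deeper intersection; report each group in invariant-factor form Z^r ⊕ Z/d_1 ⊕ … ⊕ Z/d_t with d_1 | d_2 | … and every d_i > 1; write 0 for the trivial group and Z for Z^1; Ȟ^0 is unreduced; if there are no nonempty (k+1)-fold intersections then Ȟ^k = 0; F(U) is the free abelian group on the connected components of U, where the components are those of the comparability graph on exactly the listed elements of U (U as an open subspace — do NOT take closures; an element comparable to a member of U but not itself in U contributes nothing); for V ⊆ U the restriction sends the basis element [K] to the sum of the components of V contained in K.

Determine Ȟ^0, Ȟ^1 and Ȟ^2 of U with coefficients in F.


Ȟ^0 ≅ Z^3, Ȟ^1 ≅ 0 and Ȟ^2 ≅ 0

nonempty intersections:
  A1={{c},{b,c},{c,e},{b,c,e}} A2={{e},{g},{b,e},{c,e},{d,e},{d,g},{e,g},{b,c,e},{d,e,g}} A3={{a},{b},{g},{b,c},{b,e},{d,g},{e,g},{b,c,e},{d,e,g}} A4={{d},{f},{d,e},{d,g},{d,e,g}}
  A12={{c,e},{b,c,e}} A13={{b,c},{b,c,e}} A23={{g},{b,e},{d,g},{e,g},{b,c,e},{d,e,g}} A24={{d,e},{d,g},{d,e,g}} A34={{d,g},{d,e,g}}
  A123={{b,c,e}} A234={{d,g},{d,e,g}}
components per intersection:
  A1: {{c},{b,c},{c,e},{b,c,e}}
  A2: {{e},{g},{b,e},{c,e},{d,e},{d,g},{e,g},{b,c,e},{d,e,g}}
  A3: {{a}} {{b},{b,c},{b,e},{b,c,e}} {{g},{d,g},{e,g},{d,e,g}}
  A4: {{d},{d,e},{d,g},{d,e,g}} {{f}}
  A12: {{c,e},{b,c,e}}
  A13: {{b,c},{b,c,e}}
  A23: {{g},{d,g},{e,g},{d,e,g}} {{b,e},{b,c,e}}
  A24: {{d,e},{d,g},{d,e,g}}
  A34: {{d,g},{d,e,g}}
  A123: {{b,c,e}}
  A234: {{d,g},{d,e,g}}
C dims 7,6,2; δ0: rk 4, SNF 1^4; δ1: rk 2, SNF 1^2
Ȟ^0: (7−4)−0=3 ⇒ Z^3
Ȟ^1: (6−2)−4=0 ⇒ 0
Ȟ^2: (2−0)−2=0 ⇒ 0


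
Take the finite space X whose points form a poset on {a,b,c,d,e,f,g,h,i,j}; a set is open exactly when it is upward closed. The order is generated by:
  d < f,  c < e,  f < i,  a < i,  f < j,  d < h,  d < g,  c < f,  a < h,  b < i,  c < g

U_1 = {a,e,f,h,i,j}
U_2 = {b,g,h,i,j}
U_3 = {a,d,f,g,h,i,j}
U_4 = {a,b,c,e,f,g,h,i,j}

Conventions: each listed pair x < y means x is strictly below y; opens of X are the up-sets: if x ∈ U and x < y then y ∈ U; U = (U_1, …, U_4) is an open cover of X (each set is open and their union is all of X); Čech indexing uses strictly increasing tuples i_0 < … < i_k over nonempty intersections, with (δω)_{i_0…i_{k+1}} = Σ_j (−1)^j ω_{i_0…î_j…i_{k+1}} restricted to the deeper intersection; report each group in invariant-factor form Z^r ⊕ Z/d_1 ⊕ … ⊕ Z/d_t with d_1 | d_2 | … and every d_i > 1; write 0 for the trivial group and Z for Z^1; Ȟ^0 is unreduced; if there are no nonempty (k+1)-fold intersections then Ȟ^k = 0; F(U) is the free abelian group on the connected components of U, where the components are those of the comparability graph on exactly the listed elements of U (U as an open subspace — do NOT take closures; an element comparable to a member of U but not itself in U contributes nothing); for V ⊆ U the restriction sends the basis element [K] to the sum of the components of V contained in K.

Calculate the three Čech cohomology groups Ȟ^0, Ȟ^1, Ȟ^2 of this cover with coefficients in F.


Ȟ^0(U;F) ≅ Z, Ȟ^1(U;F) ≅ Z and Ȟ^2(U;F) ≅ 0

nonempty intersections:
  U12={h,i,j} U13={a,f,h,i,j} U14={a,e,f,h,i,j} U23={g,h,i,j} U24={b,g,h,i,j} U34={a,f,g,h,i,j}
  U123={h,i,j} U124={h,i,j} U134={a,f,h,i,j} U234={g,h,i,j}
  U1234={h,i,j}
components per intersection:
  U1: {a,f,h,i,j} {e}
  U2: {b,i} {g} {h} {j}
  U3: {a,d,f,g,h,i,j}
  U4: {a,b,c,e,f,g,h,i,j}
  U12: {h} {i} {j}
  U13: {a,f,h,i,j}
  U14: {a,f,h,i,j} {e}
  U23: {g} {h} {i} {j}
  U24: {b,i} {g} {h} {j}
  U34: {a,f,h,i,j} {g}
  U123: {h} {i} {j}
  U124: {h} {i} {j}
  U134: {a,f,h,i,j}
  U234: {g} {h} {i} {j}
  U1234: {h} {i} {j}
C dims 8,16,11,3; δ0: rk 7, SNF 1^7; δ1: rk 8, SNF 1^8; δ2: rk 3, SNF 1^3
Ȟ^0: (8−7)−0=1 ⇒ Z
Ȟ^1: (16−8)−7=1 ⇒ Z
Ȟ^2: (11−3)−8=0 ⇒ 0
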